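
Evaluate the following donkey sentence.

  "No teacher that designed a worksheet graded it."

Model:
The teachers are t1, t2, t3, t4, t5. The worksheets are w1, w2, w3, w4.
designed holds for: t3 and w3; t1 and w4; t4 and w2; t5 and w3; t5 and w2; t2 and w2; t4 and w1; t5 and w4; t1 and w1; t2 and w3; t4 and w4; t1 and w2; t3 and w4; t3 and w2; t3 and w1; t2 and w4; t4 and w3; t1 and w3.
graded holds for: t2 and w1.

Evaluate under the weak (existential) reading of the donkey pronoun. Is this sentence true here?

"it" takes "a worksheet" as antecedent — a donkey pronoun bound across the clause boundary.
Truth condition: for no (t,w) with designed(t,w) does graded(t,w) hold.
Restrictor pairs — does the scope hold? (t1,w1):fails  (t1,w2):fails  (t1,w3):fails  (t1,w4):fails  (t2,w2):fails  (t2,w3):fails  (t2,w4):fails  (t3,w1):fails  (t3,w2):fails  (t3,w3):fails  (t3,w4):fails  (t4,w1):fails  (t4,w2):fails  (t4,w3):fails  (t4,w4):fails  (t5,w2):fails  (t5,w3):fails  (t5,w4):fails
Scope holds for no restrictor pair, so the sentence is true.

True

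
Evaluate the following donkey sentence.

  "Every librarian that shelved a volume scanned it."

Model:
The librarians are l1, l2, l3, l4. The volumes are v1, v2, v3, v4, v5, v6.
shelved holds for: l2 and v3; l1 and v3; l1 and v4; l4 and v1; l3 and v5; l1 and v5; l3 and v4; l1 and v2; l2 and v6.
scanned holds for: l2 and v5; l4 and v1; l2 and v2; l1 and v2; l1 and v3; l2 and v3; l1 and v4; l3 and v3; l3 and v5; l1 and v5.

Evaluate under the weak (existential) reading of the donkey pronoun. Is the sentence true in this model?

True

"it" takes "a volume" as antecedent — a donkey pronoun bound across the clause boundary.
Weak reading: every librarian l with some shelved-volume has at least one shelved-volume v such that scanned(l,v).
Per librarian: l1:✓  l2:✓  l3:✓  l4:✓
Every librarian in the restrictor has a witness.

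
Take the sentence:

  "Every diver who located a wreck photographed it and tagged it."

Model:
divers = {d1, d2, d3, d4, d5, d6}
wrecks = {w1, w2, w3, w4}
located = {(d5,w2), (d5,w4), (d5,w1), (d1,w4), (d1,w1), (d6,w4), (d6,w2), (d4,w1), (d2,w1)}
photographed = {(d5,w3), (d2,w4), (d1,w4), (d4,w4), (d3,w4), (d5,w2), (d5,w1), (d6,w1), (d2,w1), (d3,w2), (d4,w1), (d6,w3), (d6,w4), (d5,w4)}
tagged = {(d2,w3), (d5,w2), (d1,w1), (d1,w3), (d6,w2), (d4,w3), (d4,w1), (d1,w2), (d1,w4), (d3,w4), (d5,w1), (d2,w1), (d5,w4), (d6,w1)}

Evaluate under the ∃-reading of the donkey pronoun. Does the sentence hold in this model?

"it" takes "a wreck" as antecedent — a donkey pronoun bound across the clause boundary.
Weak reading: every diver d with some located-wreck has at least one located-wreck w such that photographed(d,w) ∧ tagged(d,w).
Per diver: d1:✓  d2:✓  d4:✓  d5:✓  d6:✗
d6 has no witness among its located-wrecks.

False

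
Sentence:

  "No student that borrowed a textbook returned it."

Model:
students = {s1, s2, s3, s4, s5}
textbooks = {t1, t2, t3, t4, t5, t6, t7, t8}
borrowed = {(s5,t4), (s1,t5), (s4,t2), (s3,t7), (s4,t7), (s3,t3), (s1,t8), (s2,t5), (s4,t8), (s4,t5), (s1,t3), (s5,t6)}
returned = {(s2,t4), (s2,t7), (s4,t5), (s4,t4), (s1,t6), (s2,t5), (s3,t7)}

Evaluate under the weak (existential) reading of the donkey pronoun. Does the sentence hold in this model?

False

"it" takes "a textbook" as antecedent — a donkey pronoun bound across the clause boundary.
Truth condition: for no (s,t) with borrowed(s,t) does returned(s,t) hold.
Restrictor pairs — does the scope hold? (s1,t3):fails  (s1,t5):fails  (s1,t8):fails  (s2,t5):holds  (s3,t3):fails  (s3,t7):holds  (s4,t2):fails  (s4,t5):holds  (s4,t7):fails  (s4,t8):fails  (s5,t4):fails  (s5,t6):fails
Scope holds for 3 pair(s), so the sentence is false.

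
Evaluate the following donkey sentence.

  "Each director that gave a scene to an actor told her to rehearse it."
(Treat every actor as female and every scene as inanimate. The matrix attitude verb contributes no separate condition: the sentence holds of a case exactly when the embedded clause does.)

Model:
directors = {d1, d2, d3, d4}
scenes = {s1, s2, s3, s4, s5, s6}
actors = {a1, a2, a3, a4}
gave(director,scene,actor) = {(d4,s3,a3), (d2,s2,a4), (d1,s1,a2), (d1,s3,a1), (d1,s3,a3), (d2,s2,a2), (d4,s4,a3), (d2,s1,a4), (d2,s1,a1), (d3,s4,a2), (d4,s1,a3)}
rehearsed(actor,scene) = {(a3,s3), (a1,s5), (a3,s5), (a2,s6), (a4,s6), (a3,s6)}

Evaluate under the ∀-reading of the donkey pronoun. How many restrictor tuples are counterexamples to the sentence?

"her" takes "an actor" as antecedent and "it" takes "a scene"; both are donkey pronouns co-varying with the restrictor.
Strong reading: for every (d,s,a) with gave(d,s,a), rehearsed(a,s).
Restrictor triples: (d1,s1,a2)→rehearsed(a2,s1) ✗  (d1,s3,a1)→rehearsed(a1,s3) ✗  (d1,s3,a3)→rehearsed(a3,s3) ✓  (d2,s1,a1)→rehearsed(a1,s1) ✗  (d2,s1,a4)→rehearsed(a4,s1) ✗  (d2,s2,a2)→rehearsed(a2,s2) ✗  (d2,s2,a4)→rehearsed(a4,s2) ✗  (d3,s4,a2)→rehearsed(a2,s4) ✗  (d4,s1,a3)→rehearsed(a3,s1) ✗  (d4,s3,a3)→rehearsed(a3,s3) ✓  (d4,s4,a3)→rehearsed(a3,s4) ✗
Counterexamples (restrictor triples failing the scope): 9.

9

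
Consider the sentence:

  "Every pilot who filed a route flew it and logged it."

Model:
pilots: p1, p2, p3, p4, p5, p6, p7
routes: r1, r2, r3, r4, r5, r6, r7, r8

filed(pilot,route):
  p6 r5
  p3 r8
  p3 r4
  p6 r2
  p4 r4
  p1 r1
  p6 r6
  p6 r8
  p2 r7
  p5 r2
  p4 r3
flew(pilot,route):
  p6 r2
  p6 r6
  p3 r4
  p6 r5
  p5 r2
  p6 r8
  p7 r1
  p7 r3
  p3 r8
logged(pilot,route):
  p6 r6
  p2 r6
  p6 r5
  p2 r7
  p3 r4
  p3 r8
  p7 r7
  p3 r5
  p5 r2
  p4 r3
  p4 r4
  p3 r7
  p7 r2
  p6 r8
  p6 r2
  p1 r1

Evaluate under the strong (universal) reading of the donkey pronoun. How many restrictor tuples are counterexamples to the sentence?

4

"it" takes "a route" as antecedent — a donkey pronoun bound across the clause boundary.
Strong reading: for every (p,r) with filed(p,r), flew(p,r) ∧ logged(p,r).
Restrictor pairs: (p1,r1) ✗  (p2,r7) ✗  (p3,r4) ✓  (p3,r8) ✓  (p4,r3) ✗  (p4,r4) ✗  (p5,r2) ✓  (p6,r2) ✓  (p6,r5) ✓  (p6,r6) ✓  (p6,r8) ✓
Counterexamples (restrictor pairs failing the scope): 4.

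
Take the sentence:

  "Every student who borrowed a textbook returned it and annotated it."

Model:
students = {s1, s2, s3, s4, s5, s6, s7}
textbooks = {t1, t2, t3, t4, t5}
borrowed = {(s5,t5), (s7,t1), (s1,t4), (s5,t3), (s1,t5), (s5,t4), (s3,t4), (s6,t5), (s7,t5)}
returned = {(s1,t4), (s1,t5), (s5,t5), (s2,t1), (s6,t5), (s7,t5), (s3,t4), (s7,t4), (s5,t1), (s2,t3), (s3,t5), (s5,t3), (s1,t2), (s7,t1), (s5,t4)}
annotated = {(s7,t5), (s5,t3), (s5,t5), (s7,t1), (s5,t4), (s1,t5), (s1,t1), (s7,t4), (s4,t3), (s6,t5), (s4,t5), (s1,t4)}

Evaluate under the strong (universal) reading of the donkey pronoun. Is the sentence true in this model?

"it" takes "a textbook" as antecedent — a donkey pronoun bound across the clause boundary.
Strong reading: for every (s,t) with borrowed(s,t), returned(s,t) ∧ annotated(s,t).
Restrictor pairs: (s1,t4) ✓  (s1,t5) ✓  (s3,t4) ✗  (s5,t3) ✓  (s5,t4) ✓  (s5,t5) ✓  (s6,t5) ✓  (s7,t1) ✓  (s7,t5) ✓
Counterexample: (s3,t4) is in borrowed but fails the scope.

False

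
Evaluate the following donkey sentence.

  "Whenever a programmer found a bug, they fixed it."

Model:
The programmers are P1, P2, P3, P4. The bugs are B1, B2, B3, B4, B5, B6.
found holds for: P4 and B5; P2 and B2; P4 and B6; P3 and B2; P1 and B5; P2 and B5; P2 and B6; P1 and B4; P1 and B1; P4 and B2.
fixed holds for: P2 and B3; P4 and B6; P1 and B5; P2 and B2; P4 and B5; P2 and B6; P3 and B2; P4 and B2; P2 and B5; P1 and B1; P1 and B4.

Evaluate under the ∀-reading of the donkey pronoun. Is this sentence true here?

"it" takes "a bug" as antecedent — a donkey pronoun bound across the clause boundary.
Strong reading: for every (p,b) with found(p,b), fixed(p,b).
Restrictor pairs: (P1,B1) ✓  (P1,B4) ✓  (P1,B5) ✓  (P2,B2) ✓  (P2,B5) ✓  (P2,B6) ✓  (P3,B2) ✓  (P4,B2) ✓  (P4,B5) ✓  (P4,B6) ✓
Every restrictor pair satisfies the scope.

True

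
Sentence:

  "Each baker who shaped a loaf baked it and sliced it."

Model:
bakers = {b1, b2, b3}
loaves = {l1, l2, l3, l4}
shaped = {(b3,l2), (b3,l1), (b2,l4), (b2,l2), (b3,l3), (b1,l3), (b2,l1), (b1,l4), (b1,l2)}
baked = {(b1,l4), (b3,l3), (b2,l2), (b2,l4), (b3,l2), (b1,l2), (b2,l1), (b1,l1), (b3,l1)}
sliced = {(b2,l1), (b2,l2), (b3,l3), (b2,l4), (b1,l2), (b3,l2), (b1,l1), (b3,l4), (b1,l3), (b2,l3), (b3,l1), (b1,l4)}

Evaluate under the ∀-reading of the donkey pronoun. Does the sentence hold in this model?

False

"it" takes "a loaf" as antecedent — a donkey pronoun bound across the clause boundary.
Strong reading: for every (b,l) with shaped(b,l), baked(b,l) ∧ sliced(b,l).
Restrictor pairs: (b1,l2) ✓  (b1,l3) ✗  (b1,l4) ✓  (b2,l1) ✓  (b2,l2) ✓  (b2,l4) ✓  (b3,l1) ✓  (b3,l2) ✓  (b3,l3) ✓
Counterexample: (b1,l3) is in shaped but fails the scope.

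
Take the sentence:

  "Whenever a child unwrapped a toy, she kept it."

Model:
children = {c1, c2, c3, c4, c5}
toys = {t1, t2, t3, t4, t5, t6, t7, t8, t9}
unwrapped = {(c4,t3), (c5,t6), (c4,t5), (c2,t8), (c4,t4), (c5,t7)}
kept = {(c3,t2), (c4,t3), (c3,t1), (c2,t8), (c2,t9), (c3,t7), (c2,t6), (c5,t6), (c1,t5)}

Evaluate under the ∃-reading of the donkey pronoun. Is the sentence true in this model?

"it" takes "a toy" as antecedent — a donkey pronoun bound across the clause boundary.
Weak reading: every child c with some unwrapped-toy has at least one unwrapped-toy t such that kept(c,t).
Per child: c2:✓  c4:✓  c5:✓
Every child in the restrictor has a witness.

True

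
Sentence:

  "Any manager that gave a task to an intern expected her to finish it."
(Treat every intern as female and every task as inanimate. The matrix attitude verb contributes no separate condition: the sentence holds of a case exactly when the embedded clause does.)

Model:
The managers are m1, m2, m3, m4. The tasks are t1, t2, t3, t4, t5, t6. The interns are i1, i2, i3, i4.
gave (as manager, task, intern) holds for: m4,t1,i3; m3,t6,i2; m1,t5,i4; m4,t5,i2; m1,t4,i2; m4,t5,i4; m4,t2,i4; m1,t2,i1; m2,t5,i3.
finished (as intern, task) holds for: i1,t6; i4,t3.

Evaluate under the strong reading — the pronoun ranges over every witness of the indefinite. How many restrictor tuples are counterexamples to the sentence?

"her" takes "an intern" as antecedent and "it" takes "a task"; both are donkey pronouns co-varying with the restrictor.
Strong reading: for every (m,t,i) with gave(m,t,i), finished(i,t).
Restrictor triples: (m1,t2,i1)→finished(i1,t2) ✗  (m1,t4,i2)→finished(i2,t4) ✗  (m1,t5,i4)→finished(i4,t5) ✗  (m2,t5,i3)→finished(i3,t5) ✗  (m3,t6,i2)→finished(i2,t6) ✗  (m4,t1,i3)→finished(i3,t1) ✗  (m4,t2,i4)→finished(i4,t2) ✗  (m4,t5,i2)→finished(i2,t5) ✗  (m4,t5,i4)→finished(i4,t5) ✗
Counterexamples (restrictor triples failing the scope): 9.

9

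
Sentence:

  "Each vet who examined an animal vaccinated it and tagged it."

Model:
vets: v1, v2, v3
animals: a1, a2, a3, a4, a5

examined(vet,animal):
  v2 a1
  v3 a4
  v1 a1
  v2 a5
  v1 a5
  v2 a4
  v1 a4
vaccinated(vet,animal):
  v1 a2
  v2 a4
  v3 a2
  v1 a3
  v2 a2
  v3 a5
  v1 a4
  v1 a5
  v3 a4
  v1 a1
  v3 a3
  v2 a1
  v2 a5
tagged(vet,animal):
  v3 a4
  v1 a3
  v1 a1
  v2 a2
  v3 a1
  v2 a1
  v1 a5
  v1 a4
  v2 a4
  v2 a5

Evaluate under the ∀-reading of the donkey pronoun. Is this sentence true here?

"it" takes "an animal" as antecedent — a donkey pronoun bound across the clause boundary.
Strong reading: for every (v,a) with examined(v,a), vaccinated(v,a) ∧ tagged(v,a).
Restrictor pairs: (v1,a1) ✓  (v1,a4) ✓  (v1,a5) ✓  (v2,a1) ✓  (v2,a4) ✓  (v2,a5) ✓  (v3,a4) ✓
Every restrictor pair satisfies the scope.

True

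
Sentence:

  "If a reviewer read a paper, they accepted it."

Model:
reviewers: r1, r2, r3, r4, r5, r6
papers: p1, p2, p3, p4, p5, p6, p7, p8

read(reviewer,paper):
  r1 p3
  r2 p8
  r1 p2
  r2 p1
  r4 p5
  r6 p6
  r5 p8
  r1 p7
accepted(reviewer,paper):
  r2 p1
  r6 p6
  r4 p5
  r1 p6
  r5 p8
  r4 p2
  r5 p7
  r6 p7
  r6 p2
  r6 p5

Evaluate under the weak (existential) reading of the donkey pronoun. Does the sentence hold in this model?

False

"it" takes "a paper" as antecedent — a donkey pronoun bound across the clause boundary.
Weak reading: every reviewer r with some read-paper has at least one read-paper p such that accepted(r,p).
Per reviewer: r1:✗  r2:✓  r4:✓  r5:✓  r6:✓
r1 has no witness among its read-papers.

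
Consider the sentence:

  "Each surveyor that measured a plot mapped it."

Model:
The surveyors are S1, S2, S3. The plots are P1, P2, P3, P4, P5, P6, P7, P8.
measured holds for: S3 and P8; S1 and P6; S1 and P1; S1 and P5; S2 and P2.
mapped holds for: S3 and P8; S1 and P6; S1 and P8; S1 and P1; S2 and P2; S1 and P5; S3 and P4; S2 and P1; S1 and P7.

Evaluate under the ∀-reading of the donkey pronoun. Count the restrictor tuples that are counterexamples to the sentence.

"it" takes "a plot" as antecedent — a donkey pronoun bound across the clause boundary.
Strong reading: for every (s,p) with measured(s,p), mapped(s,p).
Restrictor pairs: (S1,P1) ✓  (S1,P5) ✓  (S1,P6) ✓  (S2,P2) ✓  (S3,P8) ✓
Counterexamples (restrictor pairs failing the scope): 0.

0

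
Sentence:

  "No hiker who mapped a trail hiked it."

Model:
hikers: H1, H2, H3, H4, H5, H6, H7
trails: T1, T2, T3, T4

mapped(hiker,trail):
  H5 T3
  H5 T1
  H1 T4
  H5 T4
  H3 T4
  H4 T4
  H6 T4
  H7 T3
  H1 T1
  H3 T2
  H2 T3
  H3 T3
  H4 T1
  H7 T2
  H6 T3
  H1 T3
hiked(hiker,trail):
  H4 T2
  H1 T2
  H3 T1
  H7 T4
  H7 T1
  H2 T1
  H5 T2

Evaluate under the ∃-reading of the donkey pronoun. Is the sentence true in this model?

True

"it" takes "a trail" as antecedent — a donkey pronoun bound across the clause boundary.
Truth condition: for no (h,t) with mapped(h,t) does hiked(h,t) hold.
Restrictor pairs — does the scope hold? (H1,T1):fails  (H1,T3):fails  (H1,T4):fails  (H2,T3):fails  (H3,T2):fails  (H3,T3):fails  (H3,T4):fails  (H4,T1):fails  (H4,T4):fails  (H5,T1):fails  (H5,T3):fails  (H5,T4):fails  (H6,T3):fails  (H6,T4):fails  (H7,T2):fails  (H7,T3):fails
Scope holds for no restrictor pair, so the sentence is true.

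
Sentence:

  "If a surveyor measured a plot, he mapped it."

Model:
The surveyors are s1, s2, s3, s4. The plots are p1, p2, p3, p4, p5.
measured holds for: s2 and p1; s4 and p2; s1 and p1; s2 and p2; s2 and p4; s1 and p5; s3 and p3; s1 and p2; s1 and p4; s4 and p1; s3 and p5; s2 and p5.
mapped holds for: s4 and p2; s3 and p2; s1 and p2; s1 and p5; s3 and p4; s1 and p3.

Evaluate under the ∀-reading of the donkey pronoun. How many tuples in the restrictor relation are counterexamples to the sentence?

9

"it" takes "a plot" as antecedent — a donkey pronoun bound across the clause boundary.
Strong reading: for every (s,p) with measured(s,p), mapped(s,p).
Restrictor pairs: (s1,p1) ✗  (s1,p2) ✓  (s1,p4) ✗  (s1,p5) ✓  (s2,p1) ✗  (s2,p2) ✗  (s2,p4) ✗  (s2,p5) ✗  (s3,p3) ✗  (s3,p5) ✗  (s4,p1) ✗  (s4,p2) ✓
Counterexamples (restrictor pairs failing the scope): 9.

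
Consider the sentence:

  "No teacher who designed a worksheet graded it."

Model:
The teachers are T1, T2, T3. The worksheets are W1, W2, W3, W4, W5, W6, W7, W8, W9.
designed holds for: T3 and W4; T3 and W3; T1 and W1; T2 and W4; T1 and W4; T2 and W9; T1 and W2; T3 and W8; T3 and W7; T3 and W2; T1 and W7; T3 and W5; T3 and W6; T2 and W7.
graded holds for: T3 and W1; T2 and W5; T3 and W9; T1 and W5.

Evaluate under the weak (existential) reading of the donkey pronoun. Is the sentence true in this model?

"it" takes "a worksheet" as antecedent — a donkey pronoun bound across the clause boundary.
Truth condition: for no (t,w) with designed(t,w) does graded(t,w) hold.
Restrictor pairs — does the scope hold? (T1,W1):fails  (T1,W2):fails  (T1,W4):fails  (T1,W7):fails  (T2,W4):fails  (T2,W7):fails  (T2,W9):fails  (T3,W2):fails  (T3,W3):fails  (T3,W4):fails  (T3,W5):fails  (T3,W6):fails  (T3,W7):fails  (T3,W8):fails
Scope holds for no restrictor pair, so the sentence is true.

True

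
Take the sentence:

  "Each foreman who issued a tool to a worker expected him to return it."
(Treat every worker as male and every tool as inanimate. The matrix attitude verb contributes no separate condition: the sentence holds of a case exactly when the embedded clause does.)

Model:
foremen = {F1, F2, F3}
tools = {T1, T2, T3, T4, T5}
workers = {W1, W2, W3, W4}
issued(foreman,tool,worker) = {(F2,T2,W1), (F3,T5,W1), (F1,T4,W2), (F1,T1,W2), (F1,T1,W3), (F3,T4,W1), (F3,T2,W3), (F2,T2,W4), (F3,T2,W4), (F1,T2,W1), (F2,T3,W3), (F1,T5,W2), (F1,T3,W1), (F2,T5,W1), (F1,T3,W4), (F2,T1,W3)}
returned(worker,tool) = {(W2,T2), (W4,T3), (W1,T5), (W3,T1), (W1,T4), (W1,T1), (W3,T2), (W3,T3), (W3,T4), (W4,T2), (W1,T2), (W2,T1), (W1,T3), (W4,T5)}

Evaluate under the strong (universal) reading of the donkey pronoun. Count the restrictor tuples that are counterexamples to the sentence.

"him" takes "a worker" as antecedent and "it" takes "a tool"; both are donkey pronouns co-varying with the restrictor.
Strong reading: for every (f,t,w) with issued(f,t,w), returned(w,t).
Restrictor triples: (F1,T1,W2)→returned(W2,T1) ✓  (F1,T1,W3)→returned(W3,T1) ✓  (F1,T2,W1)→returned(W1,T2) ✓  (F1,T3,W1)→returned(W1,T3) ✓  (F1,T3,W4)→returned(W4,T3) ✓  (F1,T4,W2)→returned(W2,T4) ✗  (F1,T5,W2)→returned(W2,T5) ✗  (F2,T1,W3)→returned(W3,T1) ✓  (F2,T2,W1)→returned(W1,T2) ✓  (F2,T2,W4)→returned(W4,T2) ✓  (F2,T3,W3)→returned(W3,T3) ✓  (F2,T5,W1)→returned(W1,T5) ✓  (F3,T2,W3)→returned(W3,T2) ✓  (F3,T2,W4)→returned(W4,T2) ✓  (F3,T4,W1)→returned(W1,T4) ✓  (F3,T5,W1)→returned(W1,T5) ✓
Counterexamples (restrictor triples failing the scope): 2.

2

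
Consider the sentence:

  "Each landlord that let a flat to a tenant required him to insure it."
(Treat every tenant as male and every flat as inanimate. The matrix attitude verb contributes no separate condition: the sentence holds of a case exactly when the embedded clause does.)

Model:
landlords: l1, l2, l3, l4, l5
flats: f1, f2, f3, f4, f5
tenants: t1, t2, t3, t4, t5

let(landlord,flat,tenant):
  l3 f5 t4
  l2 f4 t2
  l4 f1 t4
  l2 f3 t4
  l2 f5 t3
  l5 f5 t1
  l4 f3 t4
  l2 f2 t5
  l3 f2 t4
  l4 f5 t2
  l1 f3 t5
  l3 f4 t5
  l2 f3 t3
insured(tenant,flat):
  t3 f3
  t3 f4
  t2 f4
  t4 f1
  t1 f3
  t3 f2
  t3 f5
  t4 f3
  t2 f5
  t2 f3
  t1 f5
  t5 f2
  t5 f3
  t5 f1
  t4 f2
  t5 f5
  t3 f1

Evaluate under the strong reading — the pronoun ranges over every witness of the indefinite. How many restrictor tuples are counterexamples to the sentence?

2

"him" takes "a tenant" as antecedent and "it" takes "a flat"; both are donkey pronouns co-varying with the restrictor.
Strong reading: for every (l,f,t) with let(l,f,t), insured(t,f).
Restrictor triples: (l1,f3,t5)→insured(t5,f3) ✓  (l2,f2,t5)→insured(t5,f2) ✓  (l2,f3,t3)→insured(t3,f3) ✓  (l2,f3,t4)→insured(t4,f3) ✓  (l2,f4,t2)→insured(t2,f4) ✓  (l2,f5,t3)→insured(t3,f5) ✓  (l3,f2,t4)→insured(t4,f2) ✓  (l3,f4,t5)→insured(t5,f4) ✗  (l3,f5,t4)→insured(t4,f5) ✗  (l4,f1,t4)→insured(t4,f1) ✓  (l4,f3,t4)→insured(t4,f3) ✓  (l4,f5,t2)→insured(t2,f5) ✓  (l5,f5,t1)→insured(t1,f5) ✓
Counterexamples (restrictor triples failing the scope): 2.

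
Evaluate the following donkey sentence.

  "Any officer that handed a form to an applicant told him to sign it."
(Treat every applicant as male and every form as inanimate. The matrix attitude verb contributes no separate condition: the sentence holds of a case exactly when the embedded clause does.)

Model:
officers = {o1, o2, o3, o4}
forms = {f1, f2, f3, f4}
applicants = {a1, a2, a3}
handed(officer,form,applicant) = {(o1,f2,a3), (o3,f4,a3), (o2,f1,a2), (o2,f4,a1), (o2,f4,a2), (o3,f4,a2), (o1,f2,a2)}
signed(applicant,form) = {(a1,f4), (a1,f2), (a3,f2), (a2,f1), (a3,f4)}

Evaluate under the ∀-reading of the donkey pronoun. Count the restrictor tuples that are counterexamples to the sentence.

3

"him" takes "an applicant" as antecedent and "it" takes "a form"; both are donkey pronouns co-varying with the restrictor.
Strong reading: for every (o,f,a) with handed(o,f,a), signed(a,f).
Restrictor triples: (o1,f2,a2)→signed(a2,f2) ✗  (o1,f2,a3)→signed(a3,f2) ✓  (o2,f1,a2)→signed(a2,f1) ✓  (o2,f4,a1)→signed(a1,f4) ✓  (o2,f4,a2)→signed(a2,f4) ✗  (o3,f4,a2)→signed(a2,f4) ✗  (o3,f4,a3)→signed(a3,f4) ✓
Counterexamples (restrictor triples failing the scope): 3.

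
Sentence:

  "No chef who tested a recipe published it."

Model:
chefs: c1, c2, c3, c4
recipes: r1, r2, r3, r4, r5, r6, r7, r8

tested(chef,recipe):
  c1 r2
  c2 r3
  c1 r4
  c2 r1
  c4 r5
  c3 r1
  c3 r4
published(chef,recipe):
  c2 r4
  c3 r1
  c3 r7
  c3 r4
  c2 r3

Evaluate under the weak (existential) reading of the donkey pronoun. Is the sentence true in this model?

False

"it" takes "a recipe" as antecedent — a donkey pronoun bound across the clause boundary.
Truth condition: for no (c,r) with tested(c,r) does published(c,r) hold.
Restrictor pairs — does the scope hold? (c1,r2):fails  (c1,r4):fails  (c2,r1):fails  (c2,r3):holds  (c3,r1):holds  (c3,r4):holds  (c4,r5):fails
Scope holds for 3 pair(s), so the sentence is false.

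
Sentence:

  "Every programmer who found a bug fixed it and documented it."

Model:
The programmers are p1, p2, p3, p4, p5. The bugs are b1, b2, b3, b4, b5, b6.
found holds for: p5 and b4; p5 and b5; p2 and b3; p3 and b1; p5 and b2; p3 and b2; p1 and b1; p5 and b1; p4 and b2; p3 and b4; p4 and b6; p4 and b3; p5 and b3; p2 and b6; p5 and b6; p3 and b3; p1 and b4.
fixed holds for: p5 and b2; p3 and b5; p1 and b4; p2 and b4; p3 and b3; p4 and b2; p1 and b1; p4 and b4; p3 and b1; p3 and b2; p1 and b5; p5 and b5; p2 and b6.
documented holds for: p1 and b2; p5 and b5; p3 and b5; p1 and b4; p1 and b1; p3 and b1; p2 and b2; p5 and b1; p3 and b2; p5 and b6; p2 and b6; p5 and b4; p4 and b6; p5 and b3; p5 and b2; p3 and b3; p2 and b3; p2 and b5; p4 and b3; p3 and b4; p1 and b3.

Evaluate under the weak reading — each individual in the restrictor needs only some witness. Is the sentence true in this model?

"it" takes "a bug" as antecedent — a donkey pronoun bound across the clause boundary.
Weak reading: every programmer p with some found-bug has at least one found-bug b such that fixed(p,b) ∧ documented(p,b).
Per programmer: p1:✓  p2:✓  p3:✓  p4:✗  p5:✓
p4 has no witness among its found-bugs.

False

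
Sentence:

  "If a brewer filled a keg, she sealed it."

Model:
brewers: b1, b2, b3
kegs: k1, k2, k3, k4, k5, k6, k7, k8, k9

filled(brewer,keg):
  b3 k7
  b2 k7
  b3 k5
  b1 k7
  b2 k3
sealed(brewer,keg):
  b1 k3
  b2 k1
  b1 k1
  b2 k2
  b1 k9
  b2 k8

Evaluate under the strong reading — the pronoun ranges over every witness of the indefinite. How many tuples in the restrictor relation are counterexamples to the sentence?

"it" takes "a keg" as antecedent — a donkey pronoun bound across the clause boundary.
Strong reading: for every (b,k) with filled(b,k), sealed(b,k).
Restrictor pairs: (b1,k7) ✗  (b2,k3) ✗  (b2,k7) ✗  (b3,k5) ✗  (b3,k7) ✗
Counterexamples (restrictor pairs failing the scope): 5.

5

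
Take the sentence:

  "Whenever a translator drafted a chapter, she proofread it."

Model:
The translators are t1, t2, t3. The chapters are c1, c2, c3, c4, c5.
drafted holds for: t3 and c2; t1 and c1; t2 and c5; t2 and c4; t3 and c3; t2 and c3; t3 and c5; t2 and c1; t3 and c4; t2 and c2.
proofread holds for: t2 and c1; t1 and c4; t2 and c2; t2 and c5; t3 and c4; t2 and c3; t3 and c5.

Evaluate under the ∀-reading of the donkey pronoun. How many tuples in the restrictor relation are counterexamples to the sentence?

4

"it" takes "a chapter" as antecedent — a donkey pronoun bound across the clause boundary.
Strong reading: for every (t,c) with drafted(t,c), proofread(t,c).
Restrictor pairs: (t1,c1) ✗  (t2,c1) ✓  (t2,c2) ✓  (t2,c3) ✓  (t2,c4) ✗  (t2,c5) ✓  (t3,c2) ✗  (t3,c3) ✗  (t3,c4) ✓  (t3,c5) ✓
Counterexamples (restrictor pairs failing the scope): 4.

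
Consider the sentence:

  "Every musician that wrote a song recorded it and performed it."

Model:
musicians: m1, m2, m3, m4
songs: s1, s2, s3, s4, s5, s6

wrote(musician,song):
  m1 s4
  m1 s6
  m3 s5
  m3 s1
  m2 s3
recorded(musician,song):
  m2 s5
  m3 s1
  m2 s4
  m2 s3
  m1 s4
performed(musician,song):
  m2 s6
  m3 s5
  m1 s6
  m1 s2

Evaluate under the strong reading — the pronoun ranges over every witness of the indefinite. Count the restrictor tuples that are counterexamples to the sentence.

5

"it" takes "a song" as antecedent — a donkey pronoun bound across the clause boundary.
Strong reading: for every (m,s) with wrote(m,s), recorded(m,s) ∧ performed(m,s).
Restrictor pairs: (m1,s4) ✗  (m1,s6) ✗  (m2,s3) ✗  (m3,s1) ✗  (m3,s5) ✗
Counterexamples (restrictor pairs failing the scope): 5.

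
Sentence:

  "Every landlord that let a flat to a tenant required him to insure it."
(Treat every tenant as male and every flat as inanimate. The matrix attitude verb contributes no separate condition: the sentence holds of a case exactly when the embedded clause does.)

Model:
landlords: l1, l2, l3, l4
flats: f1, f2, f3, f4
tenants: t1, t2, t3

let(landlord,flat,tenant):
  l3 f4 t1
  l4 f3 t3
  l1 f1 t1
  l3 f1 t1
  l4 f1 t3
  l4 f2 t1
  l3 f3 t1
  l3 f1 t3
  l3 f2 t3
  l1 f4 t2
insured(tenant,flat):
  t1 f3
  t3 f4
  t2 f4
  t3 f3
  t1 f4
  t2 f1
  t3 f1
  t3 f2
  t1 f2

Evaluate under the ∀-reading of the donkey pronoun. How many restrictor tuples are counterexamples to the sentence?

2

"him" takes "a tenant" as antecedent and "it" takes "a flat"; both are donkey pronouns co-varying with the restrictor.
Strong reading: for every (l,f,t) with let(l,f,t), insured(t,f).
Restrictor triples: (l1,f1,t1)→insured(t1,f1) ✗  (l1,f4,t2)→insured(t2,f4) ✓  (l3,f1,t1)→insured(t1,f1) ✗  (l3,f1,t3)→insured(t3,f1) ✓  (l3,f2,t3)→insured(t3,f2) ✓  (l3,f3,t1)→insured(t1,f3) ✓  (l3,f4,t1)→insured(t1,f4) ✓  (l4,f1,t3)→insured(t3,f1) ✓  (l4,f2,t1)→insured(t1,f2) ✓  (l4,f3,t3)→insured(t3,f3) ✓
Counterexamples (restrictor triples failing the scope): 2.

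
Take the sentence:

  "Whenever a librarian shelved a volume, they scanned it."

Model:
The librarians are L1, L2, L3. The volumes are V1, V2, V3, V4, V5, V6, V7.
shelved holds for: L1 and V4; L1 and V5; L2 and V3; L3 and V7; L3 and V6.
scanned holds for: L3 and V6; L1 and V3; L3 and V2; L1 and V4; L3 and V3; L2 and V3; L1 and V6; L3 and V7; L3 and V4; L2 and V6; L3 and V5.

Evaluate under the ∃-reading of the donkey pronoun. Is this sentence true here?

"it" takes "a volume" as antecedent — a donkey pronoun bound across the clause boundary.
Weak reading: every librarian l with some shelved-volume has at least one shelved-volume v such that scanned(l,v).
Per librarian: L1:✓  L2:✓  L3:✓
Every librarian in the restrictor has a witness.

True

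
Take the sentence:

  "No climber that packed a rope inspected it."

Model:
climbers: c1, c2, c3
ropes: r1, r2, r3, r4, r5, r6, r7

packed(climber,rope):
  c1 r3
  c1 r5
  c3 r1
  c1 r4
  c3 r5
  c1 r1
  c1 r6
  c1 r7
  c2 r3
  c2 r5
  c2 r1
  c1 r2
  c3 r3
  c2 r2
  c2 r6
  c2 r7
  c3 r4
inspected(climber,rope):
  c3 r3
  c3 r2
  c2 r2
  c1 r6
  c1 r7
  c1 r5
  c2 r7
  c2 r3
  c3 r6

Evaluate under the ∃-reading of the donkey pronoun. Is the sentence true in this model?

"it" takes "a rope" as antecedent — a donkey pronoun bound across the clause boundary.
Truth condition: for no (c,r) with packed(c,r) does inspected(c,r) hold.
Restrictor pairs — does the scope hold? (c1,r1):fails  (c1,r2):fails  (c1,r3):fails  (c1,r4):fails  (c1,r5):holds  (c1,r6):holds  (c1,r7):holds  (c2,r1):fails  (c2,r2):holds  (c2,r3):holds  (c2,r5):fails  (c2,r6):fails  (c2,r7):holds  (c3,r1):fails  (c3,r3):holds  (c3,r4):fails  (c3,r5):fails
Scope holds for 7 pair(s), so the sentence is false.

False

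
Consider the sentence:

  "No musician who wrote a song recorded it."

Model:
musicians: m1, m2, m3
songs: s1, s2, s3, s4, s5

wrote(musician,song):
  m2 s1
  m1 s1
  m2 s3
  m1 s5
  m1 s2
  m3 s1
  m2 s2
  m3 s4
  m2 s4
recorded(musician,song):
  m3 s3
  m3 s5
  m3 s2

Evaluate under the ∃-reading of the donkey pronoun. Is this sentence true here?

"it" takes "a song" as antecedent — a donkey pronoun bound across the clause boundary.
Truth condition: for no (m,s) with wrote(m,s) does recorded(m,s) hold.
Restrictor pairs — does the scope hold? (m1,s1):fails  (m1,s2):fails  (m1,s5):fails  (m2,s1):fails  (m2,s2):fails  (m2,s3):fails  (m2,s4):fails  (m3,s1):fails  (m3,s4):fails
Scope holds for no restrictor pair, so the sentence is true.

True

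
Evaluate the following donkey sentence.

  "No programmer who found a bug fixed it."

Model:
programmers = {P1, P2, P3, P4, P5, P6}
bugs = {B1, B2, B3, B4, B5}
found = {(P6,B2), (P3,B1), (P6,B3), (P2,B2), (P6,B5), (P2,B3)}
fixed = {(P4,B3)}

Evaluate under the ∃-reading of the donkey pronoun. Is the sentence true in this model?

"it" takes "a bug" as antecedent — a donkey pronoun bound across the clause boundary.
Truth condition: for no (p,b) with found(p,b) does fixed(p,b) hold.
Restrictor pairs — does the scope hold? (P2,B2):fails  (P2,B3):fails  (P3,B1):fails  (P6,B2):fails  (P6,B3):fails  (P6,B5):fails
Scope holds for no restrictor pair, so the sentence is true.

True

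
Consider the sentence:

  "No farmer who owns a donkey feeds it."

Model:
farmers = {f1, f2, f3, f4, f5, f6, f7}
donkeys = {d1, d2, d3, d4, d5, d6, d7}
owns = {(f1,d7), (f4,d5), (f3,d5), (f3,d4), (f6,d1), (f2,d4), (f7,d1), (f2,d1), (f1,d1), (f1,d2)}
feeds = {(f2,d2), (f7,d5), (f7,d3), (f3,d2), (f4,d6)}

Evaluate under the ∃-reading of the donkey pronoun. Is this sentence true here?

True

"it" takes "a donkey" as antecedent — a donkey pronoun bound across the clause boundary.
Truth condition: for no (f,d) with owns(f,d) does feeds(f,d) hold.
Restrictor pairs — does the scope hold? (f1,d1):fails  (f1,d2):fails  (f1,d7):fails  (f2,d1):fails  (f2,d4):fails  (f3,d4):fails  (f3,d5):fails  (f4,d5):fails  (f6,d1):fails  (f7,d1):fails
Scope holds for no restrictor pair, so the sentence is true.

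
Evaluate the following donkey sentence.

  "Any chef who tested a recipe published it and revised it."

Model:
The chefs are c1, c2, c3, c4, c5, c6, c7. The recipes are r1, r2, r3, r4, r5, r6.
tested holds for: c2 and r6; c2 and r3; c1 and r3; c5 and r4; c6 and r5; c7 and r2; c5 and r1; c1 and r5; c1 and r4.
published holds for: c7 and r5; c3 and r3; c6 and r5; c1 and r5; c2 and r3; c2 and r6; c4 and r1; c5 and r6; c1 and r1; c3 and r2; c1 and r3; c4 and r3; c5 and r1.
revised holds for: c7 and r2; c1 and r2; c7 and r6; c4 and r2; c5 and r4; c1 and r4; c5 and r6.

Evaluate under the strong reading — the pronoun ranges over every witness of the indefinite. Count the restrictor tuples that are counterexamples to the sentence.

"it" takes "a recipe" as antecedent — a donkey pronoun bound across the clause boundary.
Strong reading: for every (c,r) with tested(c,r), published(c,r) ∧ revised(c,r).
Restrictor pairs: (c1,r3) ✗  (c1,r4) ✗  (c1,r5) ✗  (c2,r3) ✗  (c2,r6) ✗  (c5,r1) ✗  (c5,r4) ✗  (c6,r5) ✗  (c7,r2) ✗
Counterexamples (restrictor pairs failing the scope): 9.

9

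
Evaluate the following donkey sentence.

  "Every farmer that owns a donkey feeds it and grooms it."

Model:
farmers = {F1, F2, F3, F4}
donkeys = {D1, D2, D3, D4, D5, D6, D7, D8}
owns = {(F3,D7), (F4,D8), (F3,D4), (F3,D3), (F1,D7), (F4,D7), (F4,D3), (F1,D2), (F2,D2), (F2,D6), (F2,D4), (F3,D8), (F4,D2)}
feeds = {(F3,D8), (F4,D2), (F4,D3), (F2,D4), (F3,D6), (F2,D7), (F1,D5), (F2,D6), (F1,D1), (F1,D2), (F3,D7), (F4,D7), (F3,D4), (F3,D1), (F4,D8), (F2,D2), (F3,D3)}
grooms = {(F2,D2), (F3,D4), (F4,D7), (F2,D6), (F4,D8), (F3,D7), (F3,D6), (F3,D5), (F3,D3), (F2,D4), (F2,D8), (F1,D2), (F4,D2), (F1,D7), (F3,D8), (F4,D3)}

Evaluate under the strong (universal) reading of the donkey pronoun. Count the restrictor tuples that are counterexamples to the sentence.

"it" takes "a donkey" as antecedent — a donkey pronoun bound across the clause boundary.
Strong reading: for every (f,d) with owns(f,d), feeds(f,d) ∧ grooms(f,d).
Restrictor pairs: (F1,D2) ✓  (F1,D7) ✗  (F2,D2) ✓  (F2,D4) ✓  (F2,D6) ✓  (F3,D3) ✓  (F3,D4) ✓  (F3,D7) ✓  (F3,D8) ✓  (F4,D2) ✓  (F4,D3) ✓  (F4,D7) ✓  (F4,D8) ✓
Counterexamples (restrictor pairs failing the scope): 1.

1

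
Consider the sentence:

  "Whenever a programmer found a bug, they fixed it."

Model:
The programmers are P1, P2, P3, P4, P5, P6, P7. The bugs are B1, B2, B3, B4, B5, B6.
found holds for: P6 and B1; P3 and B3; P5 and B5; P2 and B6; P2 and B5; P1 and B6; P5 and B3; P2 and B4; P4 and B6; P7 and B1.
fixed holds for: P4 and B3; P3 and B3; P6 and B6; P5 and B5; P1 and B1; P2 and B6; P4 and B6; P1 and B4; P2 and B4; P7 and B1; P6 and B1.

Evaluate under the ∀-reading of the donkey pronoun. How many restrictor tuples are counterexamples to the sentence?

3

"it" takes "a bug" as antecedent — a donkey pronoun bound across the clause boundary.
Strong reading: for every (p,b) with found(p,b), fixed(p,b).
Restrictor pairs: (P1,B6) ✗  (P2,B4) ✓  (P2,B5) ✗  (P2,B6) ✓  (P3,B3) ✓  (P4,B6) ✓  (P5,B3) ✗  (P5,B5) ✓  (P6,B1) ✓  (P7,B1) ✓
Counterexamples (restrictor pairs failing the scope): 3.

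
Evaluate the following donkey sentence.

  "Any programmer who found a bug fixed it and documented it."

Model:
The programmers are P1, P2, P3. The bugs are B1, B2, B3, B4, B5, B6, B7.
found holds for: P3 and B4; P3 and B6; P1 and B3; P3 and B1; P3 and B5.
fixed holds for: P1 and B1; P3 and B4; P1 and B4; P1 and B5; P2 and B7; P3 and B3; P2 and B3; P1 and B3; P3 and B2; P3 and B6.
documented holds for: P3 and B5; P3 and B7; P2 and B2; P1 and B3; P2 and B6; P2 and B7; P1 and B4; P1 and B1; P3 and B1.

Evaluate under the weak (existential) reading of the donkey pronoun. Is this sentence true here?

"it" takes "a bug" as antecedent — a donkey pronoun bound across the clause boundary.
Weak reading: every programmer p with some found-bug has at least one found-bug b such that fixed(p,b) ∧ documented(p,b).
Per programmer: P1:✓  P3:✗
P3 has no witness among its found-bugs.

False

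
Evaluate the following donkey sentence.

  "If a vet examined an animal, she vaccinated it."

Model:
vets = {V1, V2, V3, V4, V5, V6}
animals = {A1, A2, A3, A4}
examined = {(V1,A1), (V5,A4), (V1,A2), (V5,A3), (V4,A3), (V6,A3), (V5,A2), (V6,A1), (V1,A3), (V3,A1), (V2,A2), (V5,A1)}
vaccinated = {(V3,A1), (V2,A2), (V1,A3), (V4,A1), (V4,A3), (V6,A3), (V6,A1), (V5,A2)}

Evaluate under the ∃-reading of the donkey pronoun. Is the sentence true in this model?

"it" takes "an animal" as antecedent — a donkey pronoun bound across the clause boundary.
Weak reading: every vet v with some examined-animal has at least one examined-animal a such that vaccinated(v,a).
Per vet: V1:✓  V2:✓  V3:✓  V4:✓  V5:✓  V6:✓
Every vet in the restrictor has a witness.

True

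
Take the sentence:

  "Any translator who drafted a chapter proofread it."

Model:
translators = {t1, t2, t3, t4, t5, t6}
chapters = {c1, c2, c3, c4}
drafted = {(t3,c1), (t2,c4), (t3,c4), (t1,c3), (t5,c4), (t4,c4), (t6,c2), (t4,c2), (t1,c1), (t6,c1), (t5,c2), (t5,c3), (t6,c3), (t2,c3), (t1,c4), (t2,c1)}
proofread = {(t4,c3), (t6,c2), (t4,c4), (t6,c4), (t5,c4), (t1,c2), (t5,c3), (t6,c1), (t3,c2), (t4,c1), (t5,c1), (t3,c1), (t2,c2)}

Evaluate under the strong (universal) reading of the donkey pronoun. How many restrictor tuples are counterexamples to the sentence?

"it" takes "a chapter" as antecedent — a donkey pronoun bound across the clause boundary.
Strong reading: for every (t,c) with drafted(t,c), proofread(t,c).
Restrictor pairs: (t1,c1) ✗  (t1,c3) ✗  (t1,c4) ✗  (t2,c1) ✗  (t2,c3) ✗  (t2,c4) ✗  (t3,c1) ✓  (t3,c4) ✗  (t4,c2) ✗  (t4,c4) ✓  (t5,c2) ✗  (t5,c3) ✓  (t5,c4) ✓  (t6,c1) ✓  (t6,c2) ✓  (t6,c3) ✗
Counterexamples (restrictor pairs failing the scope): 10.

10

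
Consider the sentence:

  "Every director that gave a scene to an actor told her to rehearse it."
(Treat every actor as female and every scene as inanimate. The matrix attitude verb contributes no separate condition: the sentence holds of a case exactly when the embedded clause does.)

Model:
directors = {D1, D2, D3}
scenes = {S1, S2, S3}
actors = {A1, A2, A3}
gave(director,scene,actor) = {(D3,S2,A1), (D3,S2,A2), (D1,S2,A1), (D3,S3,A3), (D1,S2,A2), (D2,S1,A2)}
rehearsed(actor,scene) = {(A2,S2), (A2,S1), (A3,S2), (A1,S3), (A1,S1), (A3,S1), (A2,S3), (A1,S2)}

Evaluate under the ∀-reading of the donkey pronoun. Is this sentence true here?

False

"her" takes "an actor" as antecedent and "it" takes "a scene"; both are donkey pronouns co-varying with the restrictor.
Strong reading: for every (d,s,a) with gave(d,s,a), rehearsed(a,s).
Restrictor triples: (D1,S2,A1)→rehearsed(A1,S2) ✓  (D1,S2,A2)→rehearsed(A2,S2) ✓  (D2,S1,A2)→rehearsed(A2,S1) ✓  (D3,S2,A1)→rehearsed(A1,S2) ✓  (D3,S2,A2)→rehearsed(A2,S2) ✓  (D3,S3,A3)→rehearsed(A3,S3) ✗
Counterexample: (D3,S3,A3) — rehearsed(A3,S3) does not hold.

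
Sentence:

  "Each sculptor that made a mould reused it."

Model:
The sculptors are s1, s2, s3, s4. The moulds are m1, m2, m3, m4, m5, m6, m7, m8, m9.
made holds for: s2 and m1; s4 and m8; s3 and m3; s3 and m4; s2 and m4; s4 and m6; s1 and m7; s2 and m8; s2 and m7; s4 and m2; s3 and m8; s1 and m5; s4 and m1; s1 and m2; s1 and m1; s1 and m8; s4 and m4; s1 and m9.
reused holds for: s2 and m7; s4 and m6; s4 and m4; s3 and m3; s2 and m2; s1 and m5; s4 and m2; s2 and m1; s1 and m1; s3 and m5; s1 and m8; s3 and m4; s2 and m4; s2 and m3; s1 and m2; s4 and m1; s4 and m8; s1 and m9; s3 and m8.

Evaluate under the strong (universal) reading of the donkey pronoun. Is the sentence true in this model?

False

"it" takes "a mould" as antecedent — a donkey pronoun bound across the clause boundary.
Strong reading: for every (s,m) with made(s,m), reused(s,m).
Restrictor pairs: (s1,m1) ✓  (s1,m2) ✓  (s1,m5) ✓  (s1,m7) ✗  (s1,m8) ✓  (s1,m9) ✓  (s2,m1) ✓  (s2,m4) ✓  (s2,m7) ✓  (s2,m8) ✗  (s3,m3) ✓  (s3,m4) ✓  (s3,m8) ✓  (s4,m1) ✓  (s4,m2) ✓  (s4,m4) ✓  (s4,m6) ✓  (s4,m8) ✓
Counterexample: (s1,m7) is in made but fails the scope.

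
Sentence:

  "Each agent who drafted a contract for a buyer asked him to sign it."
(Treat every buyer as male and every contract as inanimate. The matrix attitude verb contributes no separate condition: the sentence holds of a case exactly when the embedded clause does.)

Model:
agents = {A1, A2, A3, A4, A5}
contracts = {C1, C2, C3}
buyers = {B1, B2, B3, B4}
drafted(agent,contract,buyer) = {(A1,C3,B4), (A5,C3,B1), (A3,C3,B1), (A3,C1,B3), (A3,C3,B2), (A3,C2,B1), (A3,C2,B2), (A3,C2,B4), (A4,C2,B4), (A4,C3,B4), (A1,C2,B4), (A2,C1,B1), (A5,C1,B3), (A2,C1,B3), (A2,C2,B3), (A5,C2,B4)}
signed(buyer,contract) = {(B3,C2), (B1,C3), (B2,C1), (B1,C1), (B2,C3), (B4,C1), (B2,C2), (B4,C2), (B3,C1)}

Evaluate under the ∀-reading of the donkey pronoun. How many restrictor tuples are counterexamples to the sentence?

"him" takes "a buyer" as antecedent and "it" takes "a contract"; both are donkey pronouns co-varying with the restrictor.
Strong reading: for every (a,c,b) with drafted(a,c,b), signed(b,c).
Restrictor triples: (A1,C2,B4)→signed(B4,C2) ✓  (A1,C3,B4)→signed(B4,C3) ✗  (A2,C1,B1)→signed(B1,C1) ✓  (A2,C1,B3)→signed(B3,C1) ✓  (A2,C2,B3)→signed(B3,C2) ✓  (A3,C1,B3)→signed(B3,C1) ✓  (A3,C2,B1)→signed(B1,C2) ✗  (A3,C2,B2)→signed(B2,C2) ✓  (A3,C2,B4)→signed(B4,C2) ✓  (A3,C3,B1)→signed(B1,C3) ✓  (A3,C3,B2)→signed(B2,C3) ✓  (A4,C2,B4)→signed(B4,C2) ✓  (A4,C3,B4)→signed(B4,C3) ✗  (A5,C1,B3)→signed(B3,C1) ✓  (A5,C2,B4)→signed(B4,C2) ✓  (A5,C3,B1)→signed(B1,C3) ✓
Counterexamples (restrictor triples failing the scope): 3.

3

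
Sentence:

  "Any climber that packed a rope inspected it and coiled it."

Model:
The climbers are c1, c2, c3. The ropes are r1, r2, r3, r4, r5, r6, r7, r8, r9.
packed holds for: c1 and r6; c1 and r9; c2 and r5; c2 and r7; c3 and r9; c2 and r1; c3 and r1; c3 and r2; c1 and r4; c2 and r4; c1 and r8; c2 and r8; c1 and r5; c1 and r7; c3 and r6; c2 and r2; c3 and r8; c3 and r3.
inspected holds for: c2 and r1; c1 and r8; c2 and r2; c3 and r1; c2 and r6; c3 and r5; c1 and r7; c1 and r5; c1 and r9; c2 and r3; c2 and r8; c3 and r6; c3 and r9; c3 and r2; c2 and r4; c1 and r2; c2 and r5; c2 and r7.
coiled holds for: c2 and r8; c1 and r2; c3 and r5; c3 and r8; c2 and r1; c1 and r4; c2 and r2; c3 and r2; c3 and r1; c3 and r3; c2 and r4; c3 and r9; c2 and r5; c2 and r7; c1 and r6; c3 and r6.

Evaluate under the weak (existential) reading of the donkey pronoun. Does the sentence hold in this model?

"it" takes "a rope" as antecedent — a donkey pronoun bound across the clause boundary.
Weak reading: every climber c with some packed-rope has at least one packed-rope r such that inspected(c,r) ∧ coiled(c,r).
Per climber: c1:✗  c2:✓  c3:✓
c1 has no witness among its packed-ropes.

False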